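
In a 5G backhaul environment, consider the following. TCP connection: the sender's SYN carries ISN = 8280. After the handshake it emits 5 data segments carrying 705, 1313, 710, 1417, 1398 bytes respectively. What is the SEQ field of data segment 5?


The SYN occupies sequence number ISN = 8280, so the first data byte is ISN + 1 = 8281.
SEQ of data segment i = (ISN + 1) + sum of payload sizes of segments 1..i-1.
Segment 1: SEQ = 8281, payload = 705 bytes
Segment 2: SEQ = 8986, payload = 1313 bytes
Segment 3: SEQ = 10299, payload = 710 bytes
Segment 4: SEQ = 11009, payload = 1417 bytes
Segment 5: SEQ = 12426, payload = 1398 bytes
SEQ of segment 5 = 8281 + 705 + 1313 + 710 + 1417 = 12426

12426


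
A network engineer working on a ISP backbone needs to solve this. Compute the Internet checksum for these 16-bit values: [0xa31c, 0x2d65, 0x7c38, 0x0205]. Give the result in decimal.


Given words: [0xa31c, 0x2d65, 0x7c38, 0x0205]
Step 1: Sum all words
Raw sum = 41756 + 11621 + 31800 + 517 = 85694
Step 2: Fold carry: (20158 + 1) = 20159
One's complement = ~20159 & 0xFFFF = 45376

45376


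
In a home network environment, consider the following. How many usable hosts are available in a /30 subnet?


Given: subnet mask /30
Host bits = 32 - 30 = 2
Total addresses = 2^2 = 4
Usable hosts = 4 - 2 (network + broadcast) = 2

2


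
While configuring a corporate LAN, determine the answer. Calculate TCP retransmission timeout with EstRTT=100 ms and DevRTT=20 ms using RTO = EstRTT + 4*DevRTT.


Given: EstRTT = 100 ms, DevRTT = 20 ms
Timeout = EstRTT + 4 * DevRTT
4 * DevRTT = 4 * 20 = 80
Timeout = 100 + 80 = 180 ms

180


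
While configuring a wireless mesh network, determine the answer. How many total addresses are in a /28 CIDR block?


Given: CIDR prefix /28
Host bits = 32 - 28 = 4
Total addresses = 2^4 = 16

16


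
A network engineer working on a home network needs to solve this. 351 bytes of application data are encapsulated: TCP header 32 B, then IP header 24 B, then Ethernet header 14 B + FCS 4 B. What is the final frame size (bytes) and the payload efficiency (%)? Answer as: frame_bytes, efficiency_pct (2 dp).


TCP segment = 351 + 32 = 383 B
IP packet = 383 + 24 = 407 B
Ethernet frame = 407 + 14 + 4 = 425 B
Efficiency = app / frame = 351 / 425 = 0.825882 = 82.5882% -> 82.59% (2 dp)

425, 82.59


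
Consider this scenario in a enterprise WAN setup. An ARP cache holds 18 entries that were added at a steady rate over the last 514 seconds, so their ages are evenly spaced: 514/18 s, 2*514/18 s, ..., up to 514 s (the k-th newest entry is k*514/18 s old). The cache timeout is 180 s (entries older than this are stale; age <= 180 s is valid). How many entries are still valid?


Ages are k * 514/18 s for k = 1..18 (spacing = 28.5556 s).
Entry k is valid iff k * 514/18 <= 180 iff k <= 18 * 180 / 514 = 6.3035
n_valid = floor(6.3035) = 6
(n_stale = 18 - 6 = 12)

6


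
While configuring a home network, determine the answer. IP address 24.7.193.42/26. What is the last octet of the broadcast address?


Given: IP = 24.7.193.42, prefix = /26
Host bits = 32 - 26 = 6
Network last octet = 42 AND mask = 0
Host part size = 2^6 - 1 = 63
Broadcast last octet = 0 OR 63 = 63

63


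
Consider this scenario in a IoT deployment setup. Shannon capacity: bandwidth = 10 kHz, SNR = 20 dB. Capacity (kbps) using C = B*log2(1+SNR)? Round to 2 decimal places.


Given: B = 10 kHz, SNR = 20 dB
SNR linear = 10^(20/10) = 100
1 + SNR = 101
log2(101) = 6.6582114828
C = 10 * 1000 * 6.6582114828 = 66582.1148 bps
C = 66.582115 kbps -> 66.58 kbps (2 dp)

66.58


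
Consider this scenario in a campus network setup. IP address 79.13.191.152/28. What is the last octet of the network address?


Given: IP = 79.13.191.152, prefix = /28
Subnet mask = 255.255.255.240
Last octet of IP: 152
Last octet of mask: 240
Network last octet = 152 AND 240 = 144

144


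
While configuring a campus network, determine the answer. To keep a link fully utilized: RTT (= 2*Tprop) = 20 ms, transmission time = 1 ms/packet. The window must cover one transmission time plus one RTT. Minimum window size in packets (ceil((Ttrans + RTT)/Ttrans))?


Given: Ttrans = 1 ms, RTT = 20 ms (= 2 * Tprop, Tprop = 10 ms)
Time until first ACK returns = Ttrans + RTT = 1 + 20 = 21 ms
Need W * Ttrans >= Ttrans + RTT  ->  W >= (Ttrans + RTT) / Ttrans
(Ttrans + RTT) / Ttrans = 21 / 1 = 21
W_min = ceil(21) = 21

21


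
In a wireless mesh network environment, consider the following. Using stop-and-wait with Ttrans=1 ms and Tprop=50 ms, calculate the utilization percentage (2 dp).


Given: Ttrans = 1 ms, Tprop = 50 ms
RTT = 2 * Tprop = 2 * 50 = 100 ms
U = Ttrans / (Ttrans + RTT)
U = 1 / (1 + 100)
U = 1 / 101 = 0.009901
U% = 0.99%

0.99


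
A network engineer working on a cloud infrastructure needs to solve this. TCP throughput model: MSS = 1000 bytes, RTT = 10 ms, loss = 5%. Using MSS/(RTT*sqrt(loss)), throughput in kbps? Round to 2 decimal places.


Given: MSS = 1000 bytes, RTT = 10 ms, loss = 5%
RTT in seconds = 10 / 1000 = 0.01
Loss rate = 5% = 0.05
sqrt(loss) = sqrt(0.05) = 0.223606797750
Throughput (bytes/s) = 1000 / (0.01 * 0.223606797750) = 447213.5955
Throughput (kbps) = 447213.5955 * 8 / 1000 = 3577.708764 -> 3577.71 kbps (2 dp)

3577.71


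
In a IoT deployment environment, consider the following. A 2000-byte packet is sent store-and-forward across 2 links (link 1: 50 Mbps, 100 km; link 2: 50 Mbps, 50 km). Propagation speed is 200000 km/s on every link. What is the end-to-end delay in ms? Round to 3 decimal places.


Packet = 2000 bytes = 16000 bits. Store-and-forward: sum (t_trans + t_prop) per link.
Link 1: t_trans = 16000/(50*10^6) s = 0.3200 ms; t_prop = 100/200000 s = 0.5000 ms; subtotal = 0.8200 ms
Link 2: t_trans = 16000/(50*10^6) s = 0.3200 ms; t_prop = 50/200000 s = 0.2500 ms; subtotal = 0.5700 ms
End-to-end = 0.8200 + 0.5700 = 1.3900 ms -> 1.390 ms (3 dp)

1.390


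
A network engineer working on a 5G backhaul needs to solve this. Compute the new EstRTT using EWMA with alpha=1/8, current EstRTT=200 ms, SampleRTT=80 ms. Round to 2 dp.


Given: EstRTT = 200 ms, SampleRTT = 80 ms, alpha = 1/8
New EstRTT = (1 - alpha) * EstRTT + alpha * SampleRTT
(7/8) * 200 = 175
(1/8) * 80 = 10
New EstRTT = 175 + 10 = 185 ms -> 185.00 ms (2 dp)

185.00


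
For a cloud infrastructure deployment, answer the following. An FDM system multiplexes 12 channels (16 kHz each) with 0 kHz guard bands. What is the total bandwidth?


Given: 12 channels, 16 kHz each, guard = 0 kHz
Channel bandwidth = 12 * 16 = 192 kHz
Guard bands = 11 gaps * 0 kHz = 0 kHz
Total = 192 + 0 = 192 kHz

192


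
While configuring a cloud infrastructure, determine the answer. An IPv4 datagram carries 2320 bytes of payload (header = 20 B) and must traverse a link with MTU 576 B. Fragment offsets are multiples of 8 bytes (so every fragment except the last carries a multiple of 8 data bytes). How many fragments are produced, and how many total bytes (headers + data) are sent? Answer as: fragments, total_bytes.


Max data per non-final fragment = floor((MTU - header)/8)*8 = floor((576 - 20)/8)*8 = floor(556/8)*8 = 552 B
Final fragment needs no 8-byte alignment: it can carry up to MTU - header = 556 B
Non-final fragments needed = ceil((payload - 556) / 552) = ceil(1764/552) = ceil(3.1957) = 4
Number of fragments = 4 + 1 = 5
Fragment sizes (data): 4 * 552 B + 112 B (last, 112 <= 556 OK)
Total bytes sent = payload + n_frags * header = 2320 + 5*20 = 2320 + 100 = 2420 B

5, 2420


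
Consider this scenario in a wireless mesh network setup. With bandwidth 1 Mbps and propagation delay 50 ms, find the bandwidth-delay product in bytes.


Given: bandwidth = 1 Mbps, delay = 50 ms
BDP in bits = 1 * 10^6 * 50 / 1000
BDP in bits = 50000
BDP in bytes = 50000 / 8 = 6250

6250


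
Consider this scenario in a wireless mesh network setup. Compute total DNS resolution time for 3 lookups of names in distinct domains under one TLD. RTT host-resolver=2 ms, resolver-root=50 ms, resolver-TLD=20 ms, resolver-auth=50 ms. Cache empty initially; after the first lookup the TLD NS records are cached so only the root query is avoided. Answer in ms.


Lookup 1 (cold cache): local + root + TLD + auth = 2 + 50 + 20 + 50 = 122 ms
Lookups 2..3 (TLD NS cached -> skip root; new domain -> still ask TLD and auth): local + TLD + auth = 2 + 20 + 50 = 72 ms each
Remaining 2 lookups: 2 * 72 = 144 ms
Total = 122 + 144 = 266 ms

266


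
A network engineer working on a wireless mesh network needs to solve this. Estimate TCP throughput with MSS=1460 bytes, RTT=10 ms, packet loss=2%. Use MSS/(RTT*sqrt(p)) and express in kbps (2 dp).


Given: MSS = 1460 bytes, RTT = 10 ms, loss = 2%
RTT in seconds = 10 / 1000 = 0.01
Loss rate = 2% = 0.02
sqrt(loss) = sqrt(0.02) = 0.141421356237
Throughput (bytes/s) = 1460 / (0.01 * 0.141421356237) = 1032375.9005
Throughput (kbps) = 1032375.9005 * 8 / 1000 = 8259.007204 -> 8259.01 kbps (2 dp)

8259.01


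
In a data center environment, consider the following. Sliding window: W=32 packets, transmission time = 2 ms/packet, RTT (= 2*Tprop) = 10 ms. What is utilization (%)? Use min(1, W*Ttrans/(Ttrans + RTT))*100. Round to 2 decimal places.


Given: W = 32, Ttrans = 2 ms, RTT = 10 ms (= 2 * Tprop, Tprop = 5 ms)
Cycle time = Ttrans + RTT = 2 + 10 = 12 ms (first packet sent until its ACK returns)
W * Ttrans = 32 * 2 = 64 ms of sending per cycle
W * Ttrans / (Ttrans + RTT) = 64 / 12 = 5.333333
U = min(1, 5.333333) = 1.000000
U% = 100.00%

100.00


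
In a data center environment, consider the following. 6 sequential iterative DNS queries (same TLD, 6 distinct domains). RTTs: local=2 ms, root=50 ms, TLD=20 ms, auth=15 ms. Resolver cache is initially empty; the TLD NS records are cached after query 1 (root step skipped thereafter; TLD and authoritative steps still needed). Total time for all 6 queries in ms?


Lookup 1 (cold cache): local + root + TLD + auth = 2 + 50 + 20 + 15 = 87 ms
Lookups 2..6 (TLD NS cached -> skip root; new domain -> still ask TLD and auth): local + TLD + auth = 2 + 20 + 15 = 37 ms each
Remaining 5 lookups: 5 * 37 = 185 ms
Total = 87 + 185 = 272 ms

272


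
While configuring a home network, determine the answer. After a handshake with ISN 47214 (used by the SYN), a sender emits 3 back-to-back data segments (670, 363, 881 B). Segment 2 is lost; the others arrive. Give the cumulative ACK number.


SYN uses sequence number 47214; first data byte = ISN + 1 = 47215.
Segment 1: SEQ = 47215, len = 670 B, covers [47215, 47884]
Segment 2: SEQ = 47885, len = 363 B, covers [47885, 48247] [LOST]
Segment 3: SEQ = 48248, len = 881 B, covers [48248, 49128]
In-order data received: bytes [47215, 47884] (segments 1..1).
Segment 2 missing -> gap begins at byte 47885; later segments buffered out of order.
Cumulative ACK = next expected in-order byte = 47215 + 670 = 47885

47885


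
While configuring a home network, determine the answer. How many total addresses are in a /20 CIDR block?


Given: CIDR prefix /20
Host bits = 32 - 20 = 12
Total addresses = 2^12 = 4096

4096


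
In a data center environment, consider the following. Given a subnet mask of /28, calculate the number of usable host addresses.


Given: subnet mask /28
Host bits = 32 - 28 = 4
Total addresses = 2^4 = 16
Usable hosts = 16 - 2 (network + broadcast) = 14

14


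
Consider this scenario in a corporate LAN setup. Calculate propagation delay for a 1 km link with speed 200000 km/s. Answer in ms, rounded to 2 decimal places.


Given: distance = 1 km, speed = 200000 km/s
Delay = distance / speed = 1 / 200000 seconds
Delay in ms = 1 * 1000 / 200000
Delay = 0.0050 ms
Rounded to 2 dp = 0.01 ms

0.01


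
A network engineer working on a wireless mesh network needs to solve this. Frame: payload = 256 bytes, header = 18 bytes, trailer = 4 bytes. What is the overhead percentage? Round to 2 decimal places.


Given: payload = 256 B, header = 18 B, trailer = 4 B
Overhead bytes = header + trailer = 18 + 4 = 22
Total frame = payload + overhead = 256 + 22 = 278
Overhead % = 22 / 278 * 100 = 7.9137% -> 7.91% (2 dp)

7.91


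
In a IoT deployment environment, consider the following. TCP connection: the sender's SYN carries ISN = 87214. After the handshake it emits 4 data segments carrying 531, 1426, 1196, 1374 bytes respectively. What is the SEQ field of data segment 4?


The SYN occupies sequence number ISN = 87214, so the first data byte is ISN + 1 = 87215.
SEQ of data segment i = (ISN + 1) + sum of payload sizes of segments 1..i-1.
Segment 1: SEQ = 87215, payload = 531 bytes
Segment 2: SEQ = 87746, payload = 1426 bytes
Segment 3: SEQ = 89172, payload = 1196 bytes
Segment 4: SEQ = 90368, payload = 1374 bytes
SEQ of segment 4 = 87215 + 531 + 1426 + 1196 = 90368

90368


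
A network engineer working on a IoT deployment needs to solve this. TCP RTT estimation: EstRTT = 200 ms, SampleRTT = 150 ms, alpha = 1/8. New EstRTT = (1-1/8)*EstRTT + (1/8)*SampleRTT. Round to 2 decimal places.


Given: EstRTT = 200 ms, SampleRTT = 150 ms, alpha = 1/8
New EstRTT = (1 - alpha) * EstRTT + alpha * SampleRTT
(7/8) * 200 = 175
(1/8) * 150 = 18.75
New EstRTT = 175 + 18.75 = 193.75 ms -> 193.75 ms (2 dp)

193.75


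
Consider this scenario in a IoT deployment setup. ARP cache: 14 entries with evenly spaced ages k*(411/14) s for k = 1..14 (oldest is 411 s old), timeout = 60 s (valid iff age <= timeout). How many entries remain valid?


Ages are k * 411/14 s for k = 1..14 (spacing = 29.3571 s).
Entry k is valid iff k * 411/14 <= 60 iff k <= 14 * 60 / 411 = 2.0438
n_valid = floor(2.0438) = 2
(n_stale = 14 - 2 = 12)

2


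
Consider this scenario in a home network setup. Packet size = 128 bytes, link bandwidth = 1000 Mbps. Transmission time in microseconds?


Given: packet = 128 bytes, bandwidth = 1000 Mbps
Packet in bits = 128 * 8 = 1024 bits
Bandwidth = 1000 * 10^6 = 1000000000 bps
Time = 1024 / 1000000000 seconds
Time in us = 1024 * 10^6 / 1000000000 = 1.024

1.024


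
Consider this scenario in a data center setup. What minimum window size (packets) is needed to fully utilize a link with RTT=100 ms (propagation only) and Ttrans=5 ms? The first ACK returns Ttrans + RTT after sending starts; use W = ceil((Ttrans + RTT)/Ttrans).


Given: Ttrans = 5 ms, RTT = 100 ms (= 2 * Tprop, Tprop = 50 ms)
Time until first ACK returns = Ttrans + RTT = 5 + 100 = 105 ms
Need W * Ttrans >= Ttrans + RTT  ->  W >= (Ttrans + RTT) / Ttrans
(Ttrans + RTT) / Ttrans = 105 / 5 = 21
W_min = ceil(21) = 21

21


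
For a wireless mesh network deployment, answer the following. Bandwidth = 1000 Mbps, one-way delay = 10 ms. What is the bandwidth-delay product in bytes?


Given: bandwidth = 1000 Mbps, delay = 10 ms
BDP in bits = 1000 * 10^6 * 10 / 1000
BDP in bits = 10000000
BDP in bytes = 10000000 / 8 = 1250000

1250000


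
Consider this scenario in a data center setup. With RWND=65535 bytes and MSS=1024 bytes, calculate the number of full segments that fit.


Given: RWND = 65535 bytes, MSS = 1024 bytes
Full segments = floor(RWND / MSS)
Full segments = floor(65535 / 1024)
Full segments = floor(63.999) = 63

63


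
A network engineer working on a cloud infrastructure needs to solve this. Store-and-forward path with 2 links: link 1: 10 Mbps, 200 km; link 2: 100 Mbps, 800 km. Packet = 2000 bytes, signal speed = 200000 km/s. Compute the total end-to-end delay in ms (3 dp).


Packet = 2000 bytes = 16000 bits. Store-and-forward: sum (t_trans + t_prop) per link.
Link 1: t_trans = 16000/(10*10^6) s = 1.6000 ms; t_prop = 200/200000 s = 1.0000 ms; subtotal = 2.6000 ms
Link 2: t_trans = 16000/(100*10^6) s = 0.1600 ms; t_prop = 800/200000 s = 4.0000 ms; subtotal = 4.1600 ms
End-to-end = 2.6000 + 4.1600 = 6.7600 ms -> 6.760 ms (3 dp)

6.760


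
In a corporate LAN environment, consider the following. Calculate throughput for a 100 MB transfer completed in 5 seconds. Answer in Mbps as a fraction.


Given: file = 100 MB, time = 5 s
File in Mb = 100 * 8 = 800 Mb
Throughput = 800 / 5 Mbps
Throughput = 160 Mbps

160


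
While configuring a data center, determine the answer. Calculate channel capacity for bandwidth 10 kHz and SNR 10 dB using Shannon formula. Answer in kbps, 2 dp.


Given: B = 10 kHz, SNR = 10 dB
SNR linear = 10^(10/10) = 10
1 + SNR = 11
log2(11) = 3.4594316186
C = 10 * 1000 * 3.4594316186 = 34594.3162 bps
C = 34.594316 kbps -> 34.59 kbps (2 dp)

34.59


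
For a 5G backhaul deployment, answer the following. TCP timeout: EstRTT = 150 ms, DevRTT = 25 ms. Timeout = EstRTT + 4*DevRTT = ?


Given: EstRTT = 150 ms, DevRTT = 25 ms
Timeout = EstRTT + 4 * DevRTT
4 * DevRTT = 4 * 25 = 100
Timeout = 150 + 100 = 250 ms

250


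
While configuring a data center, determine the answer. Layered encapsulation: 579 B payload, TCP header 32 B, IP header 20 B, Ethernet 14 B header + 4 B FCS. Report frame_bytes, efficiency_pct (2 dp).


TCP segment = 579 + 32 = 611 B
IP packet = 611 + 20 = 631 B
Ethernet frame = 631 + 14 + 4 = 649 B
Efficiency = app / frame = 579 / 649 = 0.892142 = 89.2142% -> 89.21% (2 dp)

649, 89.21


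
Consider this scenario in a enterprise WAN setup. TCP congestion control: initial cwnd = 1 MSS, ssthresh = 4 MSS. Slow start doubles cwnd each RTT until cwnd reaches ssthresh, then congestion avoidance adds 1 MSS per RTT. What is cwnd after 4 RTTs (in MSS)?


RTT 0: cwnd = 1 MSS (initial)
RTT 1: cwnd = 2 MSS (slow start, doubled)
RTT 2: cwnd = 4 MSS (slow start, doubled)
RTT 3: cwnd = 5 MSS (congestion avoidance, +1)
RTT 4: cwnd = 6 MSS (congestion avoidance, +1)

6


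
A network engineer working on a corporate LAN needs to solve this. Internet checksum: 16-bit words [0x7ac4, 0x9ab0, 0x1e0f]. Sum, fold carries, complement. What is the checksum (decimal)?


Given words: [0x7ac4, 0x9ab0, 0x1e0f]
Step 1: Sum all words
Raw sum = 31428 + 39600 + 7695 = 78723
Step 2: Fold carry: (13187 + 1) = 13188
One's complement = ~13188 & 0xFFFF = 52347

52347


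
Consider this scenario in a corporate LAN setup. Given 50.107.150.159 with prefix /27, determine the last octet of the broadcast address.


Given: IP = 50.107.150.159, prefix = /27
Host bits = 32 - 27 = 5
Network last octet = 159 AND mask = 128
Host part size = 2^5 - 1 = 31
Broadcast last octet = 128 OR 31 = 159

159


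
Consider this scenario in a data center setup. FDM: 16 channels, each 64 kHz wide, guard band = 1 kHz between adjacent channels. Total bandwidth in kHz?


Given: 16 channels, 64 kHz each, guard = 1 kHz
Channel bandwidth = 16 * 64 = 1024 kHz
Guard bands = 15 gaps * 1 kHz = 15 kHz
Total = 1024 + 15 = 1039 kHz

1039


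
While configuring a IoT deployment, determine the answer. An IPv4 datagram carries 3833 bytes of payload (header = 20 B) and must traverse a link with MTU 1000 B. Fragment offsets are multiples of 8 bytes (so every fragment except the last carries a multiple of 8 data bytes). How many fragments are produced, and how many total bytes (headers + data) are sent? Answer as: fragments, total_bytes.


Max data per non-final fragment = floor((MTU - header)/8)*8 = floor((1000 - 20)/8)*8 = floor(980/8)*8 = 976 B
Final fragment needs no 8-byte alignment: it can carry up to MTU - header = 980 B
Non-final fragments needed = ceil((payload - 980) / 976) = ceil(2853/976) = ceil(2.9232) = 3
Number of fragments = 3 + 1 = 4
Fragment sizes (data): 3 * 976 B + 905 B (last, 905 <= 980 OK)
Total bytes sent = payload + n_frags * header = 3833 + 4*20 = 3833 + 80 = 3913 B

4, 3913


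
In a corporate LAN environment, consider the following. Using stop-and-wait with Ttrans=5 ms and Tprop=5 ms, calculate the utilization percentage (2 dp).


Given: Ttrans = 5 ms, Tprop = 5 ms
RTT = 2 * Tprop = 2 * 5 = 10 ms
U = Ttrans / (Ttrans + RTT)
U = 5 / (5 + 10)
U = 5 / 15 = 0.333333
U% = 33.33%

33.33


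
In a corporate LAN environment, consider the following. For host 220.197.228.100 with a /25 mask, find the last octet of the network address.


Given: IP = 220.197.228.100, prefix = /25
Subnet mask = 255.255.255.128
Last octet of IP: 100
Last octet of mask: 128
Network last octet = 100 AND 128 = 0

0


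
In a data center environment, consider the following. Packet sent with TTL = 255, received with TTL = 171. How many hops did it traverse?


Given: initial TTL = 255, received TTL = 171
Hops = initial TTL - received TTL
Hops = 255 - 171 = 84

84


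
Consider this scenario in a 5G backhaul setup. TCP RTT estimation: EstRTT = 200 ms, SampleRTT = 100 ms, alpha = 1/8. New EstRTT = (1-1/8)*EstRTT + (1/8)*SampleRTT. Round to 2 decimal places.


Given: EstRTT = 200 ms, SampleRTT = 100 ms, alpha = 1/8
New EstRTT = (1 - alpha) * EstRTT + alpha * SampleRTT
(7/8) * 200 = 175
(1/8) * 100 = 12.5
New EstRTT = 175 + 12.5 = 187.5 ms -> 187.50 ms (2 dp)

187.50


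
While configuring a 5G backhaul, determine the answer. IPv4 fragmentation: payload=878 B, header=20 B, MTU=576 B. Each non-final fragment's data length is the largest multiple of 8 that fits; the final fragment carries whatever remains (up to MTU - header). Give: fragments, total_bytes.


Max data per non-final fragment = floor((MTU - header)/8)*8 = floor((576 - 20)/8)*8 = floor(556/8)*8 = 552 B
Final fragment needs no 8-byte alignment: it can carry up to MTU - header = 556 B
Non-final fragments needed = ceil((payload - 556) / 552) = ceil(322/552) = ceil(0.5833) = 1
Number of fragments = 1 + 1 = 2
Fragment sizes (data): 1 * 552 B + 326 B (last, 326 <= 556 OK)
Total bytes sent = payload + n_frags * header = 878 + 2*20 = 878 + 40 = 918 B

2, 918


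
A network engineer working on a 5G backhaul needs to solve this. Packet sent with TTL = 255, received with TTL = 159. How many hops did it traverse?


Given: initial TTL = 255, received TTL = 159
Hops = initial TTL - received TTL
Hops = 255 - 159 = 96

96


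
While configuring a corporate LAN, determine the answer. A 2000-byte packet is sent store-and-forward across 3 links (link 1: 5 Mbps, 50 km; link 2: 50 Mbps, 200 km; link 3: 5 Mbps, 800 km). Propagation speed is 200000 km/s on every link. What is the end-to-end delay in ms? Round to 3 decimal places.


Packet = 2000 bytes = 16000 bits. Store-and-forward: sum (t_trans + t_prop) per link.
Link 1: t_trans = 16000/(5*10^6) s = 3.2000 ms; t_prop = 50/200000 s = 0.2500 ms; subtotal = 3.4500 ms
Link 2: t_trans = 16000/(50*10^6) s = 0.3200 ms; t_prop = 200/200000 s = 1.0000 ms; subtotal = 1.3200 ms
Link 3: t_trans = 16000/(5*10^6) s = 3.2000 ms; t_prop = 800/200000 s = 4.0000 ms; subtotal = 7.2000 ms
End-to-end = 3.4500 + 1.3200 + 7.2000 = 11.9700 ms -> 11.970 ms (3 dp)

11.970


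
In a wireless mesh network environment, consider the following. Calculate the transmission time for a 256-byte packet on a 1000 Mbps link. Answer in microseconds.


Given: packet = 256 bytes, bandwidth = 1000 Mbps
Packet in bits = 256 * 8 = 2048 bits
Bandwidth = 1000 * 10^6 = 1000000000 bps
Time = 2048 / 1000000000 seconds
Time in us = 2048 * 10^6 / 1000000000 = 2.048

2.048


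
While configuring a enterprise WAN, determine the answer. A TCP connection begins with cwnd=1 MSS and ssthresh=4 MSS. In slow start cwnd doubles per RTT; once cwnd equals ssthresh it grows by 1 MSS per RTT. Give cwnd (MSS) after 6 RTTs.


RTT 0: cwnd = 1 MSS (initial)
RTT 1: cwnd = 2 MSS (slow start, doubled)
RTT 2: cwnd = 4 MSS (slow start, doubled)
RTT 3: cwnd = 5 MSS (congestion avoidance, +1)
RTT 4: cwnd = 6 MSS (congestion avoidance, +1)
RTT 5: cwnd = 7 MSS (congestion avoidance, +1)
RTT 6: cwnd = 8 MSS (congestion avoidance, +1)

8


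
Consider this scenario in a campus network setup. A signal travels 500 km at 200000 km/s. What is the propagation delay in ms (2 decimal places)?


Given: distance = 500 km, speed = 200000 km/s
Delay = distance / speed = 500 / 200000 seconds
Delay in ms = 500 * 1000 / 200000
Delay = 2.5000 ms
Rounded to 2 dp = 2.50 ms

2.50


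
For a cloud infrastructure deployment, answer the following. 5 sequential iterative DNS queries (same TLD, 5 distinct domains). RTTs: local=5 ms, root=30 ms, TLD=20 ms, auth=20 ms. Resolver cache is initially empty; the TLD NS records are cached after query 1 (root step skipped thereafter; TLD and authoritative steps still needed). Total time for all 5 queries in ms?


Lookup 1 (cold cache): local + root + TLD + auth = 5 + 30 + 20 + 20 = 75 ms
Lookups 2..5 (TLD NS cached -> skip root; new domain -> still ask TLD and auth): local + TLD + auth = 5 + 20 + 20 = 45 ms each
Remaining 4 lookups: 4 * 45 = 180 ms
Total = 75 + 180 = 255 ms

255


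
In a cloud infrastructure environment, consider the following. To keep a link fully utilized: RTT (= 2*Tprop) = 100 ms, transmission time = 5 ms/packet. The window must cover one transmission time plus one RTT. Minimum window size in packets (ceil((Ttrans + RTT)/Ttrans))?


Given: Ttrans = 5 ms, RTT = 100 ms (= 2 * Tprop, Tprop = 50 ms)
Time until first ACK returns = Ttrans + RTT = 5 + 100 = 105 ms
Need W * Ttrans >= Ttrans + RTT  ->  W >= (Ttrans + RTT) / Ttrans
(Ttrans + RTT) / Ttrans = 105 / 5 = 21
W_min = ceil(21) = 21

21


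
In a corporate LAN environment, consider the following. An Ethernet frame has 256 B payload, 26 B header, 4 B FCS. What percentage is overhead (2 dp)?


Given: payload = 256 B, header = 26 B, trailer = 4 B
Overhead bytes = header + trailer = 26 + 4 = 30
Total frame = payload + overhead = 256 + 30 = 286
Overhead % = 30 / 286 * 100 = 10.4895% -> 10.49% (2 dp)

10.49


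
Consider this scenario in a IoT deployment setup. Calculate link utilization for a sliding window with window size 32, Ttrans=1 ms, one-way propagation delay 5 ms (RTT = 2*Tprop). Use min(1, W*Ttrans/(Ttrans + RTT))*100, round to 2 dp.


Given: W = 32, Ttrans = 1 ms, RTT = 10 ms (= 2 * Tprop, Tprop = 5 ms)
Cycle time = Ttrans + RTT = 1 + 10 = 11 ms (first packet sent until its ACK returns)
W * Ttrans = 32 * 1 = 32 ms of sending per cycle
W * Ttrans / (Ttrans + RTT) = 32 / 11 = 2.909091
U = min(1, 2.909091) = 1.000000
U% = 100.00%

100.00


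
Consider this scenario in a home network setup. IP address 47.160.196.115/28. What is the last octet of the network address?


Given: IP = 47.160.196.115, prefix = /28
Subnet mask = 255.255.255.240
Last octet of IP: 115
Last octet of mask: 240
Network last octet = 115 AND 240 = 112

112


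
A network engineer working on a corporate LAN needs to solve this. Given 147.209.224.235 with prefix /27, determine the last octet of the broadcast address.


Given: IP = 147.209.224.235, prefix = /27
Host bits = 32 - 27 = 5
Network last octet = 235 AND mask = 224
Host part size = 2^5 - 1 = 31
Broadcast last octet = 224 OR 31 = 255

255


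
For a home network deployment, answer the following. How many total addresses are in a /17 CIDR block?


Given: CIDR prefix /17
Host bits = 32 - 17 = 15
Total addresses = 2^15 = 32768

32768


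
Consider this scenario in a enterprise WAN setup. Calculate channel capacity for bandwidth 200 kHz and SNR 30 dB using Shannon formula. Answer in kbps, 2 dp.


Given: B = 200 kHz, SNR = 30 dB
SNR linear = 10^(30/10) = 1000
1 + SNR = 1001
log2(1001) = 9.9672262588
C = 200 * 1000 * 9.9672262588 = 1993445.2518 bps
C = 1993.445252 kbps -> 1993.45 kbps (2 dp)

1993.45


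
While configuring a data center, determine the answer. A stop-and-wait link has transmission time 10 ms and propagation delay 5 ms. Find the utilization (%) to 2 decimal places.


Given: Ttrans = 10 ms, Tprop = 5 ms
RTT = 2 * Tprop = 2 * 5 = 10 ms
U = Ttrans / (Ttrans + RTT)
U = 10 / (10 + 10)
U = 10 / 20 = 0.5
U% = 50.00%

50.00


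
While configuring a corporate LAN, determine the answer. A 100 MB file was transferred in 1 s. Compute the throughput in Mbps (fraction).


Given: file = 100 MB, time = 1 s
File in Mb = 100 * 8 = 800 Mb
Throughput = 800 / 1 Mbps
Throughput = 800 Mbps

800


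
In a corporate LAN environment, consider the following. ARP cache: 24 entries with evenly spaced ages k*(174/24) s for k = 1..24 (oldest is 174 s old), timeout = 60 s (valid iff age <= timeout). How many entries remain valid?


Ages are k * 174/24 s for k = 1..24 (spacing = 7.2500 s).
Entry k is valid iff k * 174/24 <= 60 iff k <= 24 * 60 / 174 = 8.2759
n_valid = floor(8.2759) = 8
(n_stale = 24 - 8 = 16)

8


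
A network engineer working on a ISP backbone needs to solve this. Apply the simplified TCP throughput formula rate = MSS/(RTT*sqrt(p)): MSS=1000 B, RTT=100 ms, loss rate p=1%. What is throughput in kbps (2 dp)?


Given: MSS = 1000 bytes, RTT = 100 ms, loss = 1%
RTT in seconds = 100 / 1000 = 0.1
Loss rate = 1% = 0.01
sqrt(loss) = sqrt(0.01) = 0.1
Throughput (bytes/s) = 1000 / (0.1 * 0.1) = 100000.0000
Throughput (kbps) = 100000.0000 * 8 / 1000 = 800.000000 -> 800.00 kbps (2 dp)

800.00


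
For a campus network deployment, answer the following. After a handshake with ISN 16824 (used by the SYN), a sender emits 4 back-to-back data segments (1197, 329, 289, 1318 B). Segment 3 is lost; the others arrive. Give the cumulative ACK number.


SYN uses sequence number 16824; first data byte = ISN + 1 = 16825.
Segment 1: SEQ = 16825, len = 1197 B, covers [16825, 18021]
Segment 2: SEQ = 18022, len = 329 B, covers [18022, 18350]
Segment 3: SEQ = 18351, len = 289 B, covers [18351, 18639] [LOST]
Segment 4: SEQ = 18640, len = 1318 B, covers [18640, 19957]
In-order data received: bytes [16825, 18350] (segments 1..2).
Segment 3 missing -> gap begins at byte 18351; later segments buffered out of order.
Cumulative ACK = next expected in-order byte = 16825 + 1197 + 329 = 18351

18351


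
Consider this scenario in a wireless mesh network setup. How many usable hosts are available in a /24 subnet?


Given: subnet mask /24
Host bits = 32 - 24 = 8
Total addresses = 2^8 = 256
Usable hosts = 256 - 2 (network + broadcast) = 254

254


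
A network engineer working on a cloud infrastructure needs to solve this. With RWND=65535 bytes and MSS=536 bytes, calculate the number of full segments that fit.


Given: RWND = 65535 bytes, MSS = 536 bytes
Full segments = floor(RWND / MSS)
Full segments = floor(65535 / 536)
Full segments = floor(122.2668) = 122

122


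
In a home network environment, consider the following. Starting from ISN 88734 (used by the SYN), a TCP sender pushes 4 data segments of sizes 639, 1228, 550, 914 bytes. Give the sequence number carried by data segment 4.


The SYN occupies sequence number ISN = 88734, so the first data byte is ISN + 1 = 88735.
SEQ of data segment i = (ISN + 1) + sum of payload sizes of segments 1..i-1.
Segment 1: SEQ = 88735, payload = 639 bytes
Segment 2: SEQ = 89374, payload = 1228 bytes
Segment 3: SEQ = 90602, payload = 550 bytes
Segment 4: SEQ = 91152, payload = 914 bytes
SEQ of segment 4 = 88735 + 639 + 1228 + 550 = 91152

91152


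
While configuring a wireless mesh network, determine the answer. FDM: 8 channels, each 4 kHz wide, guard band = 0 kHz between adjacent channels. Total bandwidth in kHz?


Given: 8 channels, 4 kHz each, guard = 0 kHz
Channel bandwidth = 8 * 4 = 32 kHz
Guard bands = 7 gaps * 0 kHz = 0 kHz
Total = 32 + 0 = 32 kHz

32


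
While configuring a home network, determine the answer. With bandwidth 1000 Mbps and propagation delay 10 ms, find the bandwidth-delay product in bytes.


Given: bandwidth = 1000 Mbps, delay = 10 ms
BDP in bits = 1000 * 10^6 * 10 / 1000
BDP in bits = 10000000
BDP in bytes = 10000000 / 8 = 1250000

1250000


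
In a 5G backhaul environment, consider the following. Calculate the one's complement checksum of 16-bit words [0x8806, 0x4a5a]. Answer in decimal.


Given words: [0x8806, 0x4a5a]
Step 1: Sum all words
Raw sum = 34822 + 19034 = 53856
One's complement = ~53856 & 0xFFFF = 11679

11679


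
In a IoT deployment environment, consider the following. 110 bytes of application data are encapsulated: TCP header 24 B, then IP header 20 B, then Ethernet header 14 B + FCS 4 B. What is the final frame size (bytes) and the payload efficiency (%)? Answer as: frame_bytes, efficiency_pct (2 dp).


TCP segment = 110 + 24 = 134 B
IP packet = 134 + 20 = 154 B
Ethernet frame = 154 + 14 + 4 = 172 B
Efficiency = app / frame = 110 / 172 = 0.639535 = 63.9535% -> 63.95% (2 dp)

172, 63.95


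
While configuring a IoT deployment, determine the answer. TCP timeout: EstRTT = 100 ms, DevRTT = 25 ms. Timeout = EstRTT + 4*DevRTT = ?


Given: EstRTT = 100 ms, DevRTT = 25 ms
Timeout = EstRTT + 4 * DevRTT
4 * DevRTT = 4 * 25 = 100
Timeout = 100 + 100 = 200 ms

200


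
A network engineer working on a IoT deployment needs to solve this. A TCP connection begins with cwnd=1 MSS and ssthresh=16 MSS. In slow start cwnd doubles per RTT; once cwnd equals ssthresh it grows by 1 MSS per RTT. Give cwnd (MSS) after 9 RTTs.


RTT 0: cwnd = 1 MSS (initial)
RTT 1: cwnd = 2 MSS (slow start, doubled)
RTT 2: cwnd = 4 MSS (slow start, doubled)
RTT 3: cwnd = 8 MSS (slow start, doubled)
RTT 4: cwnd = 16 MSS (slow start, doubled)
RTT 5: cwnd = 17 MSS (congestion avoidance, +1)
RTT 6: cwnd = 18 MSS (congestion avoidance, +1)
RTT 7: cwnd = 19 MSS (congestion avoidance, +1)
RTT 8: cwnd = 20 MSS (congestion avoidance, +1)
RTT 9: cwnd = 21 MSS (congestion avoidance, +1)

21


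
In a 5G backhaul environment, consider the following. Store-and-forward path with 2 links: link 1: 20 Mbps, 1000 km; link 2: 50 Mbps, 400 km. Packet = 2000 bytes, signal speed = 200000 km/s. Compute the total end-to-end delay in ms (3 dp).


Packet = 2000 bytes = 16000 bits. Store-and-forward: sum (t_trans + t_prop) per link.
Link 1: t_trans = 16000/(20*10^6) s = 0.8000 ms; t_prop = 1000/200000 s = 5.0000 ms; subtotal = 5.8000 ms
Link 2: t_trans = 16000/(50*10^6) s = 0.3200 ms; t_prop = 400/200000 s = 2.0000 ms; subtotal = 2.3200 ms
End-to-end = 5.8000 + 2.3200 = 8.1200 ms -> 8.120 ms (3 dp)

8.120


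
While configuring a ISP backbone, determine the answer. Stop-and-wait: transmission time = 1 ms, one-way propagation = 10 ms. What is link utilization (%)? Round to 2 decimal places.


Given: Ttrans = 1 ms, Tprop = 10 ms
RTT = 2 * Tprop = 2 * 10 = 20 ms
U = Ttrans / (Ttrans + RTT)
U = 1 / (1 + 20)
U = 1 / 21 = 0.047619
U% = 4.76%

4.76


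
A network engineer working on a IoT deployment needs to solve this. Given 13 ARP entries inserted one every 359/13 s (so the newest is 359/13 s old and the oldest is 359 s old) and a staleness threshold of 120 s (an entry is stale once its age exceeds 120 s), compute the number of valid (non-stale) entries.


Ages are k * 359/13 s for k = 1..13 (spacing = 27.6154 s).
Entry k is valid iff k * 359/13 <= 120 iff k <= 13 * 120 / 359 = 4.3454
n_valid = floor(4.3454) = 4
(n_stale = 13 - 4 = 9)

4


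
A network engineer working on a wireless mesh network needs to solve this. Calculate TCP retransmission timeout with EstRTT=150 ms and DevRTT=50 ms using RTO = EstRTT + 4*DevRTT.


Given: EstRTT = 150 ms, DevRTT = 50 ms
Timeout = EstRTT + 4 * DevRTT
4 * DevRTT = 4 * 50 = 200
Timeout = 150 + 200 = 350 ms

350


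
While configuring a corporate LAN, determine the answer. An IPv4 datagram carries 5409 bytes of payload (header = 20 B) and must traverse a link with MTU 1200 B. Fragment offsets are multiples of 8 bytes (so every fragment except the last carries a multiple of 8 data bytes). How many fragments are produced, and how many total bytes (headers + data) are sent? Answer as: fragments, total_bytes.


Max data per non-final fragment = floor((MTU - header)/8)*8 = floor((1200 - 20)/8)*8 = floor(1180/8)*8 = 1176 B
Final fragment needs no 8-byte alignment: it can carry up to MTU - header = 1180 B
Non-final fragments needed = ceil((payload - 1180) / 1176) = ceil(4229/1176) = ceil(3.5961) = 4
Number of fragments = 4 + 1 = 5
Fragment sizes (data): 4 * 1176 B + 705 B (last, 705 <= 1180 OK)
Total bytes sent = payload + n_frags * header = 5409 + 5*20 = 5409 + 100 = 5509 B

5, 5509


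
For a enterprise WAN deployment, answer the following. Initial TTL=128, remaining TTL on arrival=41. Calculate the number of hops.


Given: initial TTL = 128, received TTL = 41
Hops = initial TTL - received TTL
Hops = 128 - 41 = 87

87


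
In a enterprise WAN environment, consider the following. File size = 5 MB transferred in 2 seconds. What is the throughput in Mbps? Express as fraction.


Given: file = 5 MB, time = 2 s
File in Mb = 5 * 8 = 40 Mb
Throughput = 40 / 2 Mbps
Throughput = 20 Mbps

20


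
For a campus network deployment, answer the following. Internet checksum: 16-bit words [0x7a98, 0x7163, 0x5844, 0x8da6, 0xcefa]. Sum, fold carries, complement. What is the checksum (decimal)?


Given words: [0x7a98, 0x7163, 0x5844, 0x8da6, 0xcefa]
Step 1: Sum all words
Raw sum = 31384 + 29027 + 22596 + 36262 + 52986 = 172255
Step 2: Fold carry: (41183 + 2) = 41185
One's complement = ~41185 & 0xFFFF = 24350

24350


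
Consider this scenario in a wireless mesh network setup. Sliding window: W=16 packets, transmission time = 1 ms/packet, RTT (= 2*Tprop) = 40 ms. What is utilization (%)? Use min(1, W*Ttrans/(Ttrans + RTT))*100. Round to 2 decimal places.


Given: W = 16, Ttrans = 1 ms, RTT = 40 ms (= 2 * Tprop, Tprop = 20 ms)
Cycle time = Ttrans + RTT = 1 + 40 = 41 ms (first packet sent until its ACK returns)
W * Ttrans = 16 * 1 = 16 ms of sending per cycle
W * Ttrans / (Ttrans + RTT) = 16 / 41 = 0.390244
U = min(1, 0.390244) = 0.390244
U% = 39.02%

39.02


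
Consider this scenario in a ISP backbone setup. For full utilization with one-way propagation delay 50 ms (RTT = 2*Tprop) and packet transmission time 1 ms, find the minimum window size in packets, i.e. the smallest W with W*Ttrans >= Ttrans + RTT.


Given: Ttrans = 1 ms, RTT = 100 ms (= 2 * Tprop, Tprop = 50 ms)
Time until first ACK returns = Ttrans + RTT = 1 + 100 = 101 ms
Need W * Ttrans >= Ttrans + RTT  ->  W >= (Ttrans + RTT) / Ttrans
(Ttrans + RTT) / Ttrans = 101 / 1 = 101
W_min = ceil(101) = 101

101


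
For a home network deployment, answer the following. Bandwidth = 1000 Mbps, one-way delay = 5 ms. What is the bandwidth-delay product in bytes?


Given: bandwidth = 1000 Mbps, delay = 5 ms
BDP in bits = 1000 * 10^6 * 5 / 1000
BDP in bits = 5000000
BDP in bytes = 5000000 / 8 = 625000

625000


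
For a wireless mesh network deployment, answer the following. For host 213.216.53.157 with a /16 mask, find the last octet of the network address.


Given: IP = 213.216.53.157, prefix = /16
Subnet mask = 255.255.0.0
Last octet of IP: 157
Last octet of mask: 0
Network last octet = 157 AND 0 = 0

0


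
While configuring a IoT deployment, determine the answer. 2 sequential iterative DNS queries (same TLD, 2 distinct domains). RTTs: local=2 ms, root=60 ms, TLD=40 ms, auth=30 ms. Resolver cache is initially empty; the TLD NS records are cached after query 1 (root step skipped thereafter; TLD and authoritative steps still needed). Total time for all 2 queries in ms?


Lookup 1 (cold cache): local + root + TLD + auth = 2 + 60 + 40 + 30 = 132 ms
Lookups 2..2 (TLD NS cached -> skip root; new domain -> still ask TLD and auth): local + TLD + auth = 2 + 40 + 30 = 72 ms each
Remaining 1 lookups: 1 * 72 = 72 ms
Total = 132 + 72 = 204 ms

204


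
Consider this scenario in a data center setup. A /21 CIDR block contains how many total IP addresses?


Given: CIDR prefix /21
Host bits = 32 - 21 = 11
Total addresses = 2^11 = 2048

2048


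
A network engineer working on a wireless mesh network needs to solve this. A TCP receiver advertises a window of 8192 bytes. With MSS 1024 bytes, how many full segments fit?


Given: RWND = 8192 bytes, MSS = 1024 bytes
Full segments = floor(RWND / MSS)
Full segments = floor(8192 / 1024)
Full segments = floor(8.0) = 8

8


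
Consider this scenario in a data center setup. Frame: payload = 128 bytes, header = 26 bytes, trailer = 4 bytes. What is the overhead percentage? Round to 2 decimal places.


Given: payload = 128 B, header = 26 B, trailer = 4 B
Overhead bytes = header + trailer = 26 + 4 = 30
Total frame = payload + overhead = 128 + 30 = 158
Overhead % = 30 / 158 * 100 = 18.9873% -> 18.99% (2 dp)

18.99


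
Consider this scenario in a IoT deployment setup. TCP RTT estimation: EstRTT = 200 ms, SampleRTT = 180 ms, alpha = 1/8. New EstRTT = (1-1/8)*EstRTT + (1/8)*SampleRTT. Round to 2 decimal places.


Given: EstRTT = 200 ms, SampleRTT = 180 ms, alpha = 1/8
New EstRTT = (1 - alpha) * EstRTT + alpha * SampleRTT
(7/8) * 200 = 175
(1/8) * 180 = 22.5
New EstRTT = 175 + 22.5 = 197.5 ms -> 197.50 ms (2 dp)

197.50
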